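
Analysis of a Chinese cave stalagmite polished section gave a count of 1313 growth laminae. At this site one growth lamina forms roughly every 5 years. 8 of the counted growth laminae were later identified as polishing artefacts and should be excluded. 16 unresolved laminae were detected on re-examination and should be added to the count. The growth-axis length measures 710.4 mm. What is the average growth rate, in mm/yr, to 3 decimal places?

0.108 mm/yr

Correcting the raw count gives 1313 − 8 + 16 = 1321 true growth laminae.
1321 growth laminae at 5 years each span 1321 × 5 = 6605 years.
710.4 mm over 6605 years gives 710.4 / 6605 ≈ 0.108 mm/yr.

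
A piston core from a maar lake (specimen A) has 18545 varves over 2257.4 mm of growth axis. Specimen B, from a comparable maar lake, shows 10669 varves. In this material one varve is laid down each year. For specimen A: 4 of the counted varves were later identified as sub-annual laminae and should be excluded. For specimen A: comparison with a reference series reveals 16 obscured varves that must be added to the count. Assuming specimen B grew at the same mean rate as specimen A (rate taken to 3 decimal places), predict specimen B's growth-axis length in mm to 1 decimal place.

Specimen A: true varve count = 18545 − 4 + 16 = 18557.
A: 2257.4 mm over 18557 years gives 2257.4 / 18557 ≈ 0.122 mm/year.
For B, 0.122 mm/year × 10669 years = 1301.6 mm.

1301.6 mm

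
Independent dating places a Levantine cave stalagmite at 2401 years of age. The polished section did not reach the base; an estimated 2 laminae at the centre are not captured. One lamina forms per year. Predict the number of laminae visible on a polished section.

2399 laminae

At one lamina per year, 2401 years correspond to 2401 laminae.
Subtracting the 2 laminae not captured gives 2401 − 2 = 2399 laminae in the record.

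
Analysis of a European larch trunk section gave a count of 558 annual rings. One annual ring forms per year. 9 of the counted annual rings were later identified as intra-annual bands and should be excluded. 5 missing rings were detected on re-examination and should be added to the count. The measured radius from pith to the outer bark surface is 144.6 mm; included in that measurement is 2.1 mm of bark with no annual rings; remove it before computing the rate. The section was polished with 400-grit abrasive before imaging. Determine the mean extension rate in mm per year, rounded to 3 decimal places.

Correcting the raw count gives 558 − 9 + 5 = 554 true annual rings.
The growth record spans 144.6 − 2.1 = 142.5 mm.
142.5 mm over 554 years gives 142.5 / 554 ≈ 0.257 mm per year.

0.257 mm per year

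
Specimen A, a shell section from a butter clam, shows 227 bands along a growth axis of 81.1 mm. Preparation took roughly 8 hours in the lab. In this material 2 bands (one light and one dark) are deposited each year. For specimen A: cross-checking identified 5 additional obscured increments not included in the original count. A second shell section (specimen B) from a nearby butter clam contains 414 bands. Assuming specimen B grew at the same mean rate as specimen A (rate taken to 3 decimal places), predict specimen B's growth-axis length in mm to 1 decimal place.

Specimen A: correcting the raw count gives 227 + 5 = 232 true bands.
Specimen A: with 2 bands per year, 232 / 2 = 116 years.
A: Extension rate ≈ 81.1 / 116 = 0.699 mm/yr.
Specimen B: dividing by 2 bands per year: 414 / 2 = 207 years. Length of B = 0.699 × 207 = 144.7 mm.

144.7 mm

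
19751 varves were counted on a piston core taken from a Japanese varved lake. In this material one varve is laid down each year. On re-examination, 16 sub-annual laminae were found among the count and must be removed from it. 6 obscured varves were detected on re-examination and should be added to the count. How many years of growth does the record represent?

19741 years

Adjusted count: 19751 − 16 + 6 = 19741 varves.
With a one-to-one varve periodicity this is 19741 years.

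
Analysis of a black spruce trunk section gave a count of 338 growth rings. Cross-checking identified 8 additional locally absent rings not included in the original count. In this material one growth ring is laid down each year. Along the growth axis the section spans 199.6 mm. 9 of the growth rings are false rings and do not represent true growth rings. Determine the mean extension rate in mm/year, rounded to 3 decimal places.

True growth ring count = 338 − 9 + 8 = 337.
199.6 mm over 337 years gives 199.6 / 337 ≈ 0.592 mm/year.

0.592 mm/year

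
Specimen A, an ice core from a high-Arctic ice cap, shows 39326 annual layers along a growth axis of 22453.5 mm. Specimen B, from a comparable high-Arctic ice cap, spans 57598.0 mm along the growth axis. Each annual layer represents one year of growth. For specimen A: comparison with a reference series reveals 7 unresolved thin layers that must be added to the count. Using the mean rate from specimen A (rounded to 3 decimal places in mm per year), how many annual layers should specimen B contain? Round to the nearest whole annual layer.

Specimen A: adjusted count: 39326 + 7 = 39333 annual layers.
A: Extension rate ≈ 22453.5 / 39333 = 0.571 mm/yr.
For B, 57598.0 / 0.571 = 100872.15 years ≈ 100872 annual layers.

100872 annual layers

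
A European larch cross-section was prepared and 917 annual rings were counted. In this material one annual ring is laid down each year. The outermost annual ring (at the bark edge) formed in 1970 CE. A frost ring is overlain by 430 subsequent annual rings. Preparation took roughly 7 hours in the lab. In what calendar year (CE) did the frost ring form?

1540 CE

430 annual rings formed after the frost ring.
The annual ring at the bark edge is 1970 CE, so the frost ring dates to 1970 − 430 = 1540 CE.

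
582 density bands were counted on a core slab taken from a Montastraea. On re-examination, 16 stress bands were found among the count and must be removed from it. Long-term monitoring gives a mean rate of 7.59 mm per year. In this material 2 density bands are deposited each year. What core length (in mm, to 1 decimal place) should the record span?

2148.0 mm

True density band count = 582 − 16 = 566.
Dividing by 2 density bands per year: 566 / 2 = 283 years.
283 years at 7.59 mm/year gives 7.59 × 283 = 2148.0 mm.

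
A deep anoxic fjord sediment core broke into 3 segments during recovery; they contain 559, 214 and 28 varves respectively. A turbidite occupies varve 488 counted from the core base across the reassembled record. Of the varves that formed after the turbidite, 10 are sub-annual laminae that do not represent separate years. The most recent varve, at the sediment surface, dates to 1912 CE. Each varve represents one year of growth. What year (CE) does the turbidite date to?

Total varves = 559 + 214 + 28 = 801.
801 − 488 = 313 varves lie beyond the turbidite toward the sediment surface.
313 − 10 false = 303 true varves after the turbidite.
1912 − 303 = 1609 CE.

1609 CE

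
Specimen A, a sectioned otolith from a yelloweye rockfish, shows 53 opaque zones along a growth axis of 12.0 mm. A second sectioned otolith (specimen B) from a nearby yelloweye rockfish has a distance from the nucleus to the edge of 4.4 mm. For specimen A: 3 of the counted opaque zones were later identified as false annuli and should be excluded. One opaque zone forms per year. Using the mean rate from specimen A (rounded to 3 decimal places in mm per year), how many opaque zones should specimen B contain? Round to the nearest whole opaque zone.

18 opaque zones

Specimen A: adjusted count: 53 − 3 = 50 opaque zones.
A: Extension rate ≈ 12.0 / 50 = 0.240 mm/yr.
Specimen B: 4.4 mm / 0.240 mm per year = 18.33 years ≈ 18 opaque zones.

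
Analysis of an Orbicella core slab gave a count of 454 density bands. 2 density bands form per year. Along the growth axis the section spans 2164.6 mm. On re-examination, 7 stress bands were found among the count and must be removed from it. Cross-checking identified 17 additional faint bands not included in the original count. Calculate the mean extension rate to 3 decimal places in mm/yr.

9.330 mm/yr

Correcting the raw count gives 454 − 7 + 17 = 464 true density bands.
Dividing by 2 density bands per year: 464 / 2 = 232 years.
2164.6 mm over 232 years gives 2164.6 / 232 ≈ 9.330 mm/yr.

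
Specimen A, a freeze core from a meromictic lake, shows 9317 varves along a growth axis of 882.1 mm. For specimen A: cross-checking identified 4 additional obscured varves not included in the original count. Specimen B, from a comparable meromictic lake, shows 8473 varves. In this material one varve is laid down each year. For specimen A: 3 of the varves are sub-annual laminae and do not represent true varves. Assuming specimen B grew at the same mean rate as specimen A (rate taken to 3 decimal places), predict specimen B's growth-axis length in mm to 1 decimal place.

804.9 mm

Specimen A: after corrections the count is 9317 − 3 + 4 = 9318 varves.
A: 882.1 mm over 9318 years gives 882.1 / 9318 ≈ 0.095 mm per year.
B's length ≈ 0.095 × 8473 = 804.9 mm.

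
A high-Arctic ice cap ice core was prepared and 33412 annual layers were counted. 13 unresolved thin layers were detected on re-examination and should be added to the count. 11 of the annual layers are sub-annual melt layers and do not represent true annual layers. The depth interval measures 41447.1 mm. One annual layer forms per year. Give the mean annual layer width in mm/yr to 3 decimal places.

True annual layer count = 33412 − 11 + 13 = 33414.
41447.1 mm over 33414 years gives 41447.1 / 33414 ≈ 1.240 mm/yr.

1.240 mm/yr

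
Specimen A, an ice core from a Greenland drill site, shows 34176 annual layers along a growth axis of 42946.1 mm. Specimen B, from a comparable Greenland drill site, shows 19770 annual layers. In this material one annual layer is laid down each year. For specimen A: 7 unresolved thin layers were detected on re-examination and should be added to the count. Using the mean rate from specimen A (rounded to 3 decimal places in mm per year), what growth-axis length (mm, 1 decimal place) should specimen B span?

Specimen A: true annual layer count = 34176 + 7 = 34183.
A: Extension rate ≈ 42946.1 / 34183 = 1.256 mm per year.
For B, 1.256 mm/year × 19770 years = 24831.1 mm.

24831.1 mm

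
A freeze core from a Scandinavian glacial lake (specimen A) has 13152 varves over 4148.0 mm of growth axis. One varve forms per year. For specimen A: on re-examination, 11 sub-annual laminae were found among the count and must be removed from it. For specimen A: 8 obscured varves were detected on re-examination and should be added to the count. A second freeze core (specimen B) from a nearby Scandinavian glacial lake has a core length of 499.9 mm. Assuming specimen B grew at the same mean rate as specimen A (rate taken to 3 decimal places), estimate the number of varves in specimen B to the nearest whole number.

1587 varves

Specimen A: after corrections the count is 13152 − 11 + 8 = 13149 varves.
A: Mean rate = 4148.0 mm / 13149 years ≈ 0.315 mm per year.
Specimen B: 499.9 mm / 0.315 mm per year = 1586.98 years ≈ 1587 varves.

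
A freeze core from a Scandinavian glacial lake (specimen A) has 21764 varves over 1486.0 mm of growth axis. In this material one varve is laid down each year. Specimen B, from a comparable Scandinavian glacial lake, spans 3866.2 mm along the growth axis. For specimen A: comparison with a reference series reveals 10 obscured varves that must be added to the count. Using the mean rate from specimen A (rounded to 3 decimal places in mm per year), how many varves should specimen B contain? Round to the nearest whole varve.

56856 varves

Specimen A: true varve count = 21764 + 10 = 21774.
A: Mean rate = 1486.0 mm / 21774 years ≈ 0.068 mm per year.
Specimen B: 3866.2 mm / 0.068 mm per year = 56855.88 years ≈ 56856 varves.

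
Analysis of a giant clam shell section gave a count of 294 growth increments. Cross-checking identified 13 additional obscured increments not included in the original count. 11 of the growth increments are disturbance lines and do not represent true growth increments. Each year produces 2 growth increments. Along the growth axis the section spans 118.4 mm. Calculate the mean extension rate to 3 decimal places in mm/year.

True growth increment count = 294 − 11 + 13 = 296.
296 growth increments at 2 per year is 296 / 2 = 148 years.
118.4 mm over 148 years gives 118.4 / 148 ≈ 0.800 mm/year.

0.800 mm/year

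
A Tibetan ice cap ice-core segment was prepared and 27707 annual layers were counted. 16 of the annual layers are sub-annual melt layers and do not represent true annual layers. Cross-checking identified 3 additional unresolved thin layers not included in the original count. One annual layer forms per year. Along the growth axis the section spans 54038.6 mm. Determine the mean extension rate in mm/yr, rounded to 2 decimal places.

Adjusted count: 27707 − 16 + 3 = 27694 annual layers.
54038.6 mm over 27694 years gives 54038.6 / 27694 ≈ 1.95 mm/yr.

1.95 mm/yr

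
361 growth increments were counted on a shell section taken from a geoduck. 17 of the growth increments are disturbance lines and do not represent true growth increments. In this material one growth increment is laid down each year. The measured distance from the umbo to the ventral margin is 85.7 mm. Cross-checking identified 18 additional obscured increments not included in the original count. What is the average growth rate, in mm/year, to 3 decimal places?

0.237 mm/year

True growth increment count = 361 − 17 + 18 = 362.
85.7 mm over 362 years gives 85.7 / 362 ≈ 0.237 mm/year.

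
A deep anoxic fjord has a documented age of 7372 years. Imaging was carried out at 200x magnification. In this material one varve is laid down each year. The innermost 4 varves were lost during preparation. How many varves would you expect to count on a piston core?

7368 varves

One varve per year gives 7372 varves over 7372 years.
Less the 4 uncaptured varves: 7372 − 4 = 7368.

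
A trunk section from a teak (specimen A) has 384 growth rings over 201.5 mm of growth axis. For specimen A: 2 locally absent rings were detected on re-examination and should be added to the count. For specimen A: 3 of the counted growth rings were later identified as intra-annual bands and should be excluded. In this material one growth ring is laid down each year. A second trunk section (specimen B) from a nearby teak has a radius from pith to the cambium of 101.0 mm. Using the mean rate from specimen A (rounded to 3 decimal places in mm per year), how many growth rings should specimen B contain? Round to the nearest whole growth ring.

192 growth rings

Specimen A: true growth ring count = 384 − 3 + 2 = 383.
A: 201.5 mm over 383 years gives 201.5 / 383 ≈ 0.526 mm/yr.
B spans 101.0 / 0.526 = 192.02 years ≈ 192 growth rings.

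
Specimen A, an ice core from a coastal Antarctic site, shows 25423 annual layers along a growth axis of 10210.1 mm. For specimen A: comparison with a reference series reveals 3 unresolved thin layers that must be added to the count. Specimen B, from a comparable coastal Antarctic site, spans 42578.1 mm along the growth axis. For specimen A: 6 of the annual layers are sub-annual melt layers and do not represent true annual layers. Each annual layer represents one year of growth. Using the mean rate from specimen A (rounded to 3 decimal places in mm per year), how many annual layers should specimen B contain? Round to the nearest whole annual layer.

105916 annual layers

Specimen A: after corrections the count is 25423 − 6 + 3 = 25420 annual layers.
A: 10210.1 mm over 25420 years gives 10210.1 / 25420 ≈ 0.402 mm/yr.
For B, 42578.1 / 0.402 = 105915.67 years ≈ 105916 annual layers.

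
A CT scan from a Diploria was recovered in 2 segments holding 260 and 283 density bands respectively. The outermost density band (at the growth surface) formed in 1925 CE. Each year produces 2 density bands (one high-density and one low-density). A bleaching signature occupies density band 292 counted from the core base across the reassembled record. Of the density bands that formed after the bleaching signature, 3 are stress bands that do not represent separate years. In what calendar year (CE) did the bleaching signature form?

1801 CE

Total density bands = 260 + 283 = 543.
Between density band 292 and the growth surface there are 543 − 292 = 251 density bands.
Excluding 3 false density bands: 251 − 3 = 248.
Dividing by 2 density bands per year: 248 / 2 = 124 years.
The density band at the growth surface is 1925 CE, so the bleaching signature dates to 1925 − 124 = 1801 CE.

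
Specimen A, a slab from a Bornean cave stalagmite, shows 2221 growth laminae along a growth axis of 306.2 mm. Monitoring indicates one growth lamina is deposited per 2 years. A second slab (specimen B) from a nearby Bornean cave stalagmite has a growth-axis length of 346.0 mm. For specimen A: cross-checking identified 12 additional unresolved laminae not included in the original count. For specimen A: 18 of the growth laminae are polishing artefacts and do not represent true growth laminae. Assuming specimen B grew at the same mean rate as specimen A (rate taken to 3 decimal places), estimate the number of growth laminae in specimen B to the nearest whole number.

Specimen A: adjusted count: 2221 − 18 + 12 = 2215 growth laminae.
Specimen A: 2215 growth laminae at 2 years each span 2215 × 2 = 4430 years.
A: Extension rate ≈ 306.2 / 4430 = 0.069 mm/yr.
B spans 346.0 / 0.069 = 5014.49 years; at 2 years per growth lamina that is 5014.49 / 2 ≈ 2507 growth laminae.

2507 growth laminae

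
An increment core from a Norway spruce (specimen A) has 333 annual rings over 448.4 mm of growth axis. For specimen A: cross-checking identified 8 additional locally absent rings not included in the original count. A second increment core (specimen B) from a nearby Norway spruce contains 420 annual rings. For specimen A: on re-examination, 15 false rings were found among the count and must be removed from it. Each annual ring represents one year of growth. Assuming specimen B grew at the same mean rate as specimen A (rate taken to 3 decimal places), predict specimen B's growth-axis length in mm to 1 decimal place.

577.5 mm

Specimen A: true annual ring count = 333 − 15 + 8 = 326.
A: 448.4 mm over 326 years gives 448.4 / 326 ≈ 1.375 mm per year.
B's length ≈ 1.375 × 420 = 577.5 mm.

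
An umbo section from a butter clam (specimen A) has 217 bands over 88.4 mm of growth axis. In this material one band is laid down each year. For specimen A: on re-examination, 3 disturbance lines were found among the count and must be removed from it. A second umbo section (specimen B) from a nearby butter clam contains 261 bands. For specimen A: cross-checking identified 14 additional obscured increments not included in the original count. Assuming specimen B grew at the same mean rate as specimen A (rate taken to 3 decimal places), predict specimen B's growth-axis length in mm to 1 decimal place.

Specimen A: adjusted count: 217 − 3 + 14 = 228 bands.
A: Extension rate ≈ 88.4 / 228 = 0.388 mm/year.
B's length ≈ 0.388 × 261 = 101.3 mm.

101.3 mm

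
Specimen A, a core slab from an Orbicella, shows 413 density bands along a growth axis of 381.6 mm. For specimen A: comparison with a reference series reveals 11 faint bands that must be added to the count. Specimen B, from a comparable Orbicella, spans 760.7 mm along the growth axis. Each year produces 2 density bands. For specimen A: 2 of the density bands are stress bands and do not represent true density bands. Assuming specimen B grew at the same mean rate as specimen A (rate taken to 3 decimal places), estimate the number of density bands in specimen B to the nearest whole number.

Specimen A: adjusted count: 413 − 2 + 11 = 422 density bands.
Specimen A: with 2 density bands per year, 422 / 2 = 211 years.
A: 381.6 mm over 211 years gives 381.6 / 211 ≈ 1.809 mm/yr.
For B, 760.7 / 1.809 = 420.51 years; at 2 density bands per year that is 420.51 × 2 ≈ 841 density bands.

841 density bands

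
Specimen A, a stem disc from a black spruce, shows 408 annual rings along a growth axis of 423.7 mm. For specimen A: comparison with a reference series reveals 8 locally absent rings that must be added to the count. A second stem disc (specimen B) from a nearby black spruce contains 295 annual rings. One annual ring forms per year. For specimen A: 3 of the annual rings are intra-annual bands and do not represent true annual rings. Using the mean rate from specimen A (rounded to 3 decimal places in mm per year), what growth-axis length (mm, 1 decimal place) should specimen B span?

Specimen A: correcting the raw count gives 408 − 3 + 8 = 413 true annual rings.
A: Extension rate ≈ 423.7 / 413 = 1.026 mm/year.
For B, 1.026 mm/year × 295 years = 302.7 mm.

302.7 mm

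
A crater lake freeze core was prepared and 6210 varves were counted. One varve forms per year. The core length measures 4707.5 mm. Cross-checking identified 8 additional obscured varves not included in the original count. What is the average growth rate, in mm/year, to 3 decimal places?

0.757 mm/year

True varve count = 6210 + 8 = 6218.
4707.5 mm over 6218 years gives 4707.5 / 6218 ≈ 0.757 mm/year.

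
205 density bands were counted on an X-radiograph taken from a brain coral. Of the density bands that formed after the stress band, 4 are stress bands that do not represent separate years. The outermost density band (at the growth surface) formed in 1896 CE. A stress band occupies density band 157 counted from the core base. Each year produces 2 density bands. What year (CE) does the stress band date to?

The stress band sits at density band 157 from the core base, so 205 − 157 = 48 density bands formed after it.
Excluding 4 false density bands: 48 − 4 = 44.
With 2 density bands per year, 44 / 2 = 22 years.
The density band at the growth surface is 1896 CE, so the stress band dates to 1896 − 22 = 1874 CE.

1874 CE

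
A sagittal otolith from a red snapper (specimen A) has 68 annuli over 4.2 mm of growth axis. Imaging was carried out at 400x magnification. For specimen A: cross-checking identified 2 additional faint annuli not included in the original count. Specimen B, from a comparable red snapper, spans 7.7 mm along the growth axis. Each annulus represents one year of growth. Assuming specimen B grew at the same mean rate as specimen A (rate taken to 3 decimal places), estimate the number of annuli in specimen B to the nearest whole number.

128 annuli

Specimen A: correcting the raw count gives 68 + 2 = 70 true annuli.
A: Mean rate = 4.2 mm / 70 years ≈ 0.060 mm per year.
Specimen B: 7.7 mm / 0.060 mm per year = 128.33 years ≈ 128 annuli.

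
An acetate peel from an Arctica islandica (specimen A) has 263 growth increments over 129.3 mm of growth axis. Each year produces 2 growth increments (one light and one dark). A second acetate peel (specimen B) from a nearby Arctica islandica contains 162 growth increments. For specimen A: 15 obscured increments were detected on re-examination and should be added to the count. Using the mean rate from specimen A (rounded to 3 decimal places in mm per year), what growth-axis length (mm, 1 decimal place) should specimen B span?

Specimen A: true growth increment count = 263 + 15 = 278.
Specimen A: 278 growth increments at 2 per year is 278 / 2 = 139 years.
A: Extension rate ≈ 129.3 / 139 = 0.930 mm/yr.
Specimen B: 162 growth increments at 2 per year is 162 / 2 = 81 years. B's length ≈ 0.930 × 81 = 75.3 mm.

75.3 mm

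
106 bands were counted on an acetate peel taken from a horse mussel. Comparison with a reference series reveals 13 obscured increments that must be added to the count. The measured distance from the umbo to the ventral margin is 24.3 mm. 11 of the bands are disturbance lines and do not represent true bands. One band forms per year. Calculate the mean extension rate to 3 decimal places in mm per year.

0.225 mm per year

True band count = 106 − 11 + 13 = 108.
24.3 mm over 108 years gives 24.3 / 108 ≈ 0.225 mm per year.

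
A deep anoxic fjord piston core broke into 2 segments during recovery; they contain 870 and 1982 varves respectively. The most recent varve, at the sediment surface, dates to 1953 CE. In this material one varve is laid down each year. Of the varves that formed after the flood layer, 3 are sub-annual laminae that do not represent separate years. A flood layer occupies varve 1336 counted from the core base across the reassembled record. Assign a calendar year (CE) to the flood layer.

440 CE

Total varves = 870 + 1982 = 2852.
2852 − 1336 = 1516 varves lie beyond the flood layer toward the sediment surface.
1516 − 3 false = 1513 true varves after the flood layer.
1953 − 1513 = 440 CE.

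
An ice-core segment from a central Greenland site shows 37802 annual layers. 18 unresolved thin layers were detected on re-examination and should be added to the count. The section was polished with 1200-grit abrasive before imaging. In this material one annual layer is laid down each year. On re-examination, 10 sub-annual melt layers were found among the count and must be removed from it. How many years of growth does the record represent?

Adjusted count: 37802 − 10 + 18 = 37810 annual layers.
At one annual layer per year, that is 37810 years.

37810 years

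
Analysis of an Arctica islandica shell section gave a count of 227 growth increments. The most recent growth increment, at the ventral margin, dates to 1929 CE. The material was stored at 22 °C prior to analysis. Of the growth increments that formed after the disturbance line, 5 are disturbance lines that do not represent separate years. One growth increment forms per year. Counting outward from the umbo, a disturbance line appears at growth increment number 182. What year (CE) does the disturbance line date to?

1889 CE

Between growth increment 182 and the ventral margin there are 227 − 182 = 45 growth increments.
45 − 5 false = 40 true growth increments after the disturbance line.
The growth increment at the ventral margin is 1929 CE, so the disturbance line dates to 1929 − 40 = 1889 CE.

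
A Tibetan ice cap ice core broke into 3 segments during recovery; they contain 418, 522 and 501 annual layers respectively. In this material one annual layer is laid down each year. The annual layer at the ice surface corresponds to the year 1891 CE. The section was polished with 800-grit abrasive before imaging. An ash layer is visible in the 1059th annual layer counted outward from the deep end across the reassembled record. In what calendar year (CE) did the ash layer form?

Total annual layers = 418 + 522 + 501 = 1441.
1441 − 1059 = 382 annual layers lie beyond the ash layer toward the ice surface.
The annual layer at the ice surface is 1891 CE, so the ash layer dates to 1891 − 382 = 1509 CE.

1509 CE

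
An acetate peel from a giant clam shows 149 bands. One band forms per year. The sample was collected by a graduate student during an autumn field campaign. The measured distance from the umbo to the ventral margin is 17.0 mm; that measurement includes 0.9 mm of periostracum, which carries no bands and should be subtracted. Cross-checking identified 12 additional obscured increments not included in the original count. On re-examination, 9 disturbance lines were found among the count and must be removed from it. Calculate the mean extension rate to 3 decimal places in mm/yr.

True band count = 149 − 9 + 12 = 152.
Removing the 0.9 mm offcut leaves 17.0 − 0.9 = 16.1 mm.
16.1 mm over 152 years gives 16.1 / 152 ≈ 0.106 mm/yr.

0.106 mm/yr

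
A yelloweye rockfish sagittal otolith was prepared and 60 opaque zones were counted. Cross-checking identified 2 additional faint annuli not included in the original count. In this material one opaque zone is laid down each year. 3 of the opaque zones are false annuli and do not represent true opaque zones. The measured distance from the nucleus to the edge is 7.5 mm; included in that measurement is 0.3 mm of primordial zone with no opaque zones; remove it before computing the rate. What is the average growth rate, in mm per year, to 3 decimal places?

0.122 mm per year

Correcting the raw count gives 60 − 3 + 2 = 59 true opaque zones.
The growth record spans 7.5 − 0.3 = 7.2 mm.
7.2 mm over 59 years gives 7.2 / 59 ≈ 0.122 mm per year.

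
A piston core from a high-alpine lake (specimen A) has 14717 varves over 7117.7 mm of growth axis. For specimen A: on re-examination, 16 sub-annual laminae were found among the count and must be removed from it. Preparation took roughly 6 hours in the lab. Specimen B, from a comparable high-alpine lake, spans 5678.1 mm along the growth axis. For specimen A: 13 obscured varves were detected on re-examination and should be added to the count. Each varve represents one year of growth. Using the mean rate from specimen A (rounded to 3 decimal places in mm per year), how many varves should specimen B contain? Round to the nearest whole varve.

11732 varves

Specimen A: after corrections the count is 14717 − 16 + 13 = 14714 varves.
A: 7117.7 mm over 14714 years gives 7117.7 / 14714 ≈ 0.484 mm/yr.
For B, 5678.1 / 0.484 = 11731.61 years ≈ 11732 varves.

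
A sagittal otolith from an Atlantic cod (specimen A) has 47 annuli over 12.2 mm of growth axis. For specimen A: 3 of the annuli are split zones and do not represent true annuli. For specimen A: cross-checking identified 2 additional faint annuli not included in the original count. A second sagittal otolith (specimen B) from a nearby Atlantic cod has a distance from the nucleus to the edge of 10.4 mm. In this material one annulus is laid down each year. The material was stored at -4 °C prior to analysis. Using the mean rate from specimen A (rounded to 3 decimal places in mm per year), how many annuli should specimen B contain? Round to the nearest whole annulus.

Specimen A: true annulus count = 47 − 3 + 2 = 46.
A: Mean rate = 12.2 mm / 46 years ≈ 0.265 mm/yr.
Specimen B: 10.4 mm / 0.265 mm per year = 39.25 years ≈ 39 annuli.

39 annuli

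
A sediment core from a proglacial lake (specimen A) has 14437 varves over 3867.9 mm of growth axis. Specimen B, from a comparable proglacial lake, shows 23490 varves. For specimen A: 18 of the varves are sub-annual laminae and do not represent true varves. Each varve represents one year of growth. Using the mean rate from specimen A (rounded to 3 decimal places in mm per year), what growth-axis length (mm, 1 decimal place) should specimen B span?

6295.3 mm

Specimen A: after corrections the count is 14437 − 18 = 14419 varves.
A: Mean rate = 3867.9 mm / 14419 years ≈ 0.268 mm/year.
Length of B = 0.268 × 23490 = 6295.3 mm.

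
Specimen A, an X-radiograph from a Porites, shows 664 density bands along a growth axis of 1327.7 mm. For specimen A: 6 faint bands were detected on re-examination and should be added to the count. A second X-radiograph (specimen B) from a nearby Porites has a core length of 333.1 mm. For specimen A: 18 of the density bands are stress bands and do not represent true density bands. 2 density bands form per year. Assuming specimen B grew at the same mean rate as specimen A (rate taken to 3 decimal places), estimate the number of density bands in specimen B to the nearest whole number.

164 density bands

Specimen A: adjusted count: 664 − 18 + 6 = 652 density bands.
Specimen A: 652 density bands at 2 per year is 652 / 2 = 326 years.
A: 1327.7 mm over 326 years gives 1327.7 / 326 ≈ 4.073 mm/yr.
Specimen B: 333.1 mm / 4.073 mm per year = 81.78 years; at 2 density bands per year that is 81.78 × 2 ≈ 164 density bands.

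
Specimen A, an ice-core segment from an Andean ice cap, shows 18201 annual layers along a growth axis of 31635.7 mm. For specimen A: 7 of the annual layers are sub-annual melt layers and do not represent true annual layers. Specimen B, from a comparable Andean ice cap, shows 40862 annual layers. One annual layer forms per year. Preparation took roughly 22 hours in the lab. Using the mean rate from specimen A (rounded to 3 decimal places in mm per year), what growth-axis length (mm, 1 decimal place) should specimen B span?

71059.0 mm

Specimen A: after corrections the count is 18201 − 7 = 18194 annual layers.
A: 31635.7 mm over 18194 years gives 31635.7 / 18194 ≈ 1.739 mm per year.
For B, 1.739 mm/year × 40862 years = 71059.0 mm.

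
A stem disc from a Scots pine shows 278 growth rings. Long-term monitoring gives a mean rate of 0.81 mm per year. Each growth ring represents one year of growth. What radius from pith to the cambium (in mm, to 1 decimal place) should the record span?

The record spans 278 years at 0.81 mm per year.
278 years at 0.81 mm/year gives 0.81 × 278 = 225.2 mm.

225.2 mm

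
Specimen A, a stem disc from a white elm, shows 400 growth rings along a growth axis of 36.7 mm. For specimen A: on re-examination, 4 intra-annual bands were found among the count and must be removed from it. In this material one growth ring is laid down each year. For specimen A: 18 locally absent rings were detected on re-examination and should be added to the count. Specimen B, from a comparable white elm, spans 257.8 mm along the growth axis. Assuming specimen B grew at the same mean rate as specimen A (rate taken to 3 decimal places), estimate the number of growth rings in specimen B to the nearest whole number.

Specimen A: correcting the raw count gives 400 − 4 + 18 = 414 true growth rings.
A: Extension rate ≈ 36.7 / 414 = 0.089 mm per year.
For B, 257.8 / 0.089 = 2896.63 years ≈ 2897 growth rings.

2897 growth rings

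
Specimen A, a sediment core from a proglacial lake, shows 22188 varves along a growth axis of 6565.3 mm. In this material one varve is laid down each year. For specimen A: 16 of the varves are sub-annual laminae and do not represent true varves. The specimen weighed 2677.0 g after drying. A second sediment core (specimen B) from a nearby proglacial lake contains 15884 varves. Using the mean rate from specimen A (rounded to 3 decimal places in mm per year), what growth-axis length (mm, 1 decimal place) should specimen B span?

4701.7 mm

Specimen A: true varve count = 22188 − 16 = 22172.
A: Extension rate ≈ 6565.3 / 22172 = 0.296 mm/yr.
For B, 0.296 mm/year × 15884 years = 4701.7 mm.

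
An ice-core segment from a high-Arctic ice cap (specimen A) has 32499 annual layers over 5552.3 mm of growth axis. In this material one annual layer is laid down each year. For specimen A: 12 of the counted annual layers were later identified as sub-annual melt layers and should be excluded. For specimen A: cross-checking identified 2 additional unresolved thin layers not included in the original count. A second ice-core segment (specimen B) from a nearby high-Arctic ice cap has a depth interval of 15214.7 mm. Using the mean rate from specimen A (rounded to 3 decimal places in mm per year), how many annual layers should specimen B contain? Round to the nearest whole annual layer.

Specimen A: correcting the raw count gives 32499 − 12 + 2 = 32489 true annual layers.
A: Mean rate = 5552.3 mm / 32489 years ≈ 0.171 mm per year.
Specimen B: 15214.7 mm / 0.171 mm per year = 88974.85 years ≈ 88975 annual layers.

88975 annual layers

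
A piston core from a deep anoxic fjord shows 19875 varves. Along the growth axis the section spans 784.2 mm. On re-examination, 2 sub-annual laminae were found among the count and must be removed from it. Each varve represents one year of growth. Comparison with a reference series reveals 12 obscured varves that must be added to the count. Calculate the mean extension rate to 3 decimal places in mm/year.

0.039 mm/year

Correcting the raw count gives 19875 − 2 + 12 = 19885 true varves.
Mean rate = 784.2 mm / 19885 years ≈ 0.039 mm/year.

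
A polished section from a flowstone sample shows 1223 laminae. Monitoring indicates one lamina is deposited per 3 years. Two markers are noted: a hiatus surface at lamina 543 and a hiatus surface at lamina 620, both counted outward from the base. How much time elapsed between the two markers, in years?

231 years

The two markers are separated by 620 − 543 = 77 laminae.
77 laminae at 3 years each span 77 × 3 = 231 years.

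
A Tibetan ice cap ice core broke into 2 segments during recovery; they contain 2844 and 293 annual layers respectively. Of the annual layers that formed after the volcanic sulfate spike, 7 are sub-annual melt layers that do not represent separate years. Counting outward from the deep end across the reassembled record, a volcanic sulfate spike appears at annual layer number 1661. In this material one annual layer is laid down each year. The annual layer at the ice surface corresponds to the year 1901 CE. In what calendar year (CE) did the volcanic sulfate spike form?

432 CE

Total annual layers = 2844 + 293 = 3137.
3137 − 1661 = 1476 annual layers lie beyond the volcanic sulfate spike toward the ice surface.
1476 − 7 false = 1469 true annual layers after the volcanic sulfate spike.
Counting back 1469 years from 1901 CE places the volcanic sulfate spike in 1901 − 1469 = 432 CE.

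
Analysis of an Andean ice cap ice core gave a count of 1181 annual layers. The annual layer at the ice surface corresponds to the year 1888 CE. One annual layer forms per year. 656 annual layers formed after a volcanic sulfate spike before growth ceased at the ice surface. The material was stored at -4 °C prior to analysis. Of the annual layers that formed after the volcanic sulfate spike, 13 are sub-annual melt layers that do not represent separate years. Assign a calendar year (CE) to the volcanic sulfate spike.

There are 656 annual layers younger than the volcanic sulfate spike.
656 − 13 false = 643 true annual layers after the volcanic sulfate spike.
The annual layer at the ice surface is 1888 CE, so the volcanic sulfate spike dates to 1888 − 643 = 1245 CE.

1245 CE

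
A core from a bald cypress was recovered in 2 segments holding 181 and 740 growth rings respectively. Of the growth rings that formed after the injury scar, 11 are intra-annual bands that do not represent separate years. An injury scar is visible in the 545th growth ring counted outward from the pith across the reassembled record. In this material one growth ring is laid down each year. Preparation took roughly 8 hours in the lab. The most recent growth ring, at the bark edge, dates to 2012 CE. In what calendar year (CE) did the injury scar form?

1647 CE

Total growth rings = 181 + 740 = 921.
The injury scar sits at growth ring 545 from the pith, so 921 − 545 = 376 growth rings formed after it.
Excluding 11 false growth rings: 376 − 11 = 365.
Counting back 365 years from 2012 CE places the injury scar in 2012 − 365 = 1647 CE.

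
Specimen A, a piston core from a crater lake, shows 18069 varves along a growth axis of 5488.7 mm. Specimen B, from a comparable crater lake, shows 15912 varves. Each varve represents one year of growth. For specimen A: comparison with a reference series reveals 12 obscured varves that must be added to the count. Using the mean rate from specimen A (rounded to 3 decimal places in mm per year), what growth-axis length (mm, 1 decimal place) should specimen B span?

4837.2 mm

Specimen A: correcting the raw count gives 18069 + 12 = 18081 true varves.
A: Extension rate ≈ 5488.7 / 18081 = 0.304 mm/year.
For B, 0.304 mm/year × 15912 years = 4837.2 mm.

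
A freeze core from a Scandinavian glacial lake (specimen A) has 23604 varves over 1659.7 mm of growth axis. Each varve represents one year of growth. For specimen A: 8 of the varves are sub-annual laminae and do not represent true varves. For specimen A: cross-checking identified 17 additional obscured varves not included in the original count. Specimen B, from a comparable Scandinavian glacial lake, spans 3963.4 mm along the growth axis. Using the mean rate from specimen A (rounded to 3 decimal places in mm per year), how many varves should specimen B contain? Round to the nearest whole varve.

Specimen A: true varve count = 23604 − 8 + 17 = 23613.
A: 1659.7 mm over 23613 years gives 1659.7 / 23613 ≈ 0.070 mm per year.
For B, 3963.4 / 0.070 = 56620.00 years ≈ 56620 varves.

56620 varves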